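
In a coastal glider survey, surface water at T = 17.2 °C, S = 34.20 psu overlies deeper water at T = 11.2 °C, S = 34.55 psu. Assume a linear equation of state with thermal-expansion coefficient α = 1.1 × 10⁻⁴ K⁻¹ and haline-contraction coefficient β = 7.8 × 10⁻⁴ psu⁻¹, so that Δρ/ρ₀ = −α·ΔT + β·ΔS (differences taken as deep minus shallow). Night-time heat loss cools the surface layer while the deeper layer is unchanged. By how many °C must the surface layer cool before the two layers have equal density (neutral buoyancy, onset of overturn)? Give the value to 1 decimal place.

8.5 °C

Neutral buoyancy requires Δρ = 0, i.e. −α(T_deep − T_surf′) + β(S_deep − S_surf) = 0.
T_surf′ = T_deep − (β/α)·ΔS = 11.2 − (7.8 × 10⁻⁴/1.1 × 10⁻⁴)·(+0.35) = 8.718 °C.
Cooling required: 17.2 − (8.718) = 8.482 °C.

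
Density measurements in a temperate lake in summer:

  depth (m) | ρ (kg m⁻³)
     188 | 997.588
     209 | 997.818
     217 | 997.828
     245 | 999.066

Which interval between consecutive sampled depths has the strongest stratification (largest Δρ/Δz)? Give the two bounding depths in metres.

217–245 m

Compute the density gradient over each adjacent pair:
  188–209 m: Δρ/Δz = 0.230/21 = 0.011 kg m⁻⁴
  209–217 m: Δρ/Δz = 0.010/8 = 1.3 × 10⁻³ kg m⁻⁴
  217–245 m: Δρ/Δz = 1.238/28 = 0.044 kg m⁻⁴
The largest gradient is in the 217–245 m interval — the pycnocline.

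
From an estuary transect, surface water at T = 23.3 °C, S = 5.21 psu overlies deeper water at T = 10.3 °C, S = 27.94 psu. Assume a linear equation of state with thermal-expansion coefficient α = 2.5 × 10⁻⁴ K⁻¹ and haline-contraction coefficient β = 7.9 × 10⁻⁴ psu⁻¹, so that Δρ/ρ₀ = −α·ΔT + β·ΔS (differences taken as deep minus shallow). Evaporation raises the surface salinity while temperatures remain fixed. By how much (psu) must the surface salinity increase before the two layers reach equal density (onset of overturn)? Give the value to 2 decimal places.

Neutral buoyancy requires −α(T_deep − T_surf) + β(S_deep − S_surf′) = 0.
S_surf′ = S_deep − (α/β)·ΔT = 27.94 − (2.5 × 10⁻⁴/7.9 × 10⁻⁴)·(-13.0) = 32.0539 psu.
Increase required: 32.0539 − 5.21 = 26.8439 psu.

26.84 psu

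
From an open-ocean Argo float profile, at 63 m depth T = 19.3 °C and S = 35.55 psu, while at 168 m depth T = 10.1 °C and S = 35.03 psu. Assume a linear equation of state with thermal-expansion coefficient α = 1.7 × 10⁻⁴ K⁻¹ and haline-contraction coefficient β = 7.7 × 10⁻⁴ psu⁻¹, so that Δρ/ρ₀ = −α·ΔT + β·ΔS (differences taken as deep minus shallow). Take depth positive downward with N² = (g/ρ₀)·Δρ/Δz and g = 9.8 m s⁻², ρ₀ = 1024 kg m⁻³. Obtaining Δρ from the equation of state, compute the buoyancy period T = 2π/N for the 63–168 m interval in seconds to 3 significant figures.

ΔT = -9.2 K, ΔS = -0.52 psu (deep − shallow).
Δρ/ρ₀ = −αΔT + βΔS = 1.564 × 10⁻³ − 4.004 × 10⁻⁴ = 1.1636 × 10⁻³, so Δρ ≈ 1.192 kg m⁻³.
N² = (g/ρ₀)·Δρ/Δz = g·(Δρ/ρ₀)/Δz = 9.8 × 1.1636 × 10⁻³ / 105 = 1.0860 × 10⁻⁴ s⁻².
N = √(1.0860 × 10⁻⁴) = 0.010421 rad s⁻¹ → T = 2π/N = 602.93 s ≈ 603 s.

603 s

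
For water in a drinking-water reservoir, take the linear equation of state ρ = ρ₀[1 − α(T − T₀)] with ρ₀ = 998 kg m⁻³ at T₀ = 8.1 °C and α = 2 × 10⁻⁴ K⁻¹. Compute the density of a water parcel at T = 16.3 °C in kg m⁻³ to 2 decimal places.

T − T₀ = +8.2 K.
Bracket = 1 − α·(+8.2) = 1 + (-1.64 × 10⁻³) = 0.9983600.
ρ = 998 × 0.9983600 = 996.36 kg m⁻³.

996.36 kg m⁻³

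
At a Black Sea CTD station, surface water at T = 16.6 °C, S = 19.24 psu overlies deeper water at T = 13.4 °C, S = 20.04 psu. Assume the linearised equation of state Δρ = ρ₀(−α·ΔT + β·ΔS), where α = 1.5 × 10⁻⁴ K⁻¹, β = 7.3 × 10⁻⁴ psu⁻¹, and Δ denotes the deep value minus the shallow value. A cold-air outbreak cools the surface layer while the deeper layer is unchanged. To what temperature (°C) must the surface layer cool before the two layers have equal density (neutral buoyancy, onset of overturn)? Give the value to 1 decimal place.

Neutral buoyancy requires Δρ = 0, i.e. −α(T_deep − T_surf′) + β(S_deep − S_surf) = 0.
T_surf′ = T_deep − (β/α)·ΔS = 13.4 − (7.3 × 10⁻⁴/1.5 × 10⁻⁴)·(+0.80) = 9.507 °C.
Cooling required: 16.6 − (9.507) = 7.093 °C.

9.5 °C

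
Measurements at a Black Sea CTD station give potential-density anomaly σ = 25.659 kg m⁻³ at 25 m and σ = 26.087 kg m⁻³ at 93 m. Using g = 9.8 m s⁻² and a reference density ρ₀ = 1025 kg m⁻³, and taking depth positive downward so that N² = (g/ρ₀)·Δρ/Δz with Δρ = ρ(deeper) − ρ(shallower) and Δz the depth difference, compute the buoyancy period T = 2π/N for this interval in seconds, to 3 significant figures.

810 s

Δρ = 1026.087 − 1025.659 = 0.428 kg m⁻³ over Δz = 93 − 25 = 68 m.
N² = (9.8/1025) × (0.428/68) = 6.0178 × 10⁻⁵ s⁻².
N = √(6.0178 × 10⁻⁵) = 7.7574 × 10⁻³ rad s⁻¹, so T = 2π/N = 809.96 s ≈ 810 s.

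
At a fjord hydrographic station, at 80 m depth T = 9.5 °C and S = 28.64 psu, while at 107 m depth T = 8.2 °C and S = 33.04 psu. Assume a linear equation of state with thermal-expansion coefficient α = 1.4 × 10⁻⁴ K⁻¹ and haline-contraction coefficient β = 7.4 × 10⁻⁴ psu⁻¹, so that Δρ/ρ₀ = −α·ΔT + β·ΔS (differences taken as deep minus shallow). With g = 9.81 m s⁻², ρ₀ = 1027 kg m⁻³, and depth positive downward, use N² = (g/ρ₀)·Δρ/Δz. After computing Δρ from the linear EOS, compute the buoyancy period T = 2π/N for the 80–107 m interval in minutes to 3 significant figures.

2.96 min

ΔT = -1.3 K, ΔS = +4.40 psu (deep − shallow).
Δρ/ρ₀ = −αΔT + βΔS = 1.82 × 10⁻⁴ + 3.256 × 10⁻³ = 3.438 × 10⁻³, so Δρ ≈ 3.531 kg m⁻³.
N² = (g/ρ₀)·Δρ/Δz = g·(Δρ/ρ₀)/Δz = 9.81 × 3.438 × 10⁻³ / 27 = 1.2491 × 10⁻³ s⁻².
N = √(1.2491 × 10⁻³) = 0.035343 rad s⁻¹ → T = 2π/N = 177.78 s = 2.9630 min ≈ 2.96 min.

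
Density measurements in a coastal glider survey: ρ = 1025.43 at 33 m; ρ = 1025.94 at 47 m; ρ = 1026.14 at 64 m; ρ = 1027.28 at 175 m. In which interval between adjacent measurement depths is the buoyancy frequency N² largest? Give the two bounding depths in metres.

33–47 m

Compute the density gradient over each adjacent pair:
  33–47 m: Δρ/Δz = 0.51/14 = 0.036 kg m⁻⁴
  47–64 m: Δρ/Δz = 0.20/17 = 0.012 kg m⁻⁴
  64–175 m: Δρ/Δz = 1.14/111 = 0.010 kg m⁻⁴
The largest gradient is in the 33–47 m interval — the pycnocline.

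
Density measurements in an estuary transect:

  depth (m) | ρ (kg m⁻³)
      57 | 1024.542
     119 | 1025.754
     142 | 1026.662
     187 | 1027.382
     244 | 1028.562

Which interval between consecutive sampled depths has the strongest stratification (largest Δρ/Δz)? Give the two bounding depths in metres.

119–142 m

Compute the density gradient over each adjacent pair:
  57–119 m: Δρ/Δz = 1.212/62 = 0.020 kg m⁻⁴
  119–142 m: Δρ/Δz = 0.908/23 = 0.039 kg m⁻⁴
  142–187 m: Δρ/Δz = 0.720/45 = 0.016 kg m⁻⁴
  187–244 m: Δρ/Δz = 1.180/57 = 0.021 kg m⁻⁴
The largest gradient is in the 119–142 m interval — the pycnocline.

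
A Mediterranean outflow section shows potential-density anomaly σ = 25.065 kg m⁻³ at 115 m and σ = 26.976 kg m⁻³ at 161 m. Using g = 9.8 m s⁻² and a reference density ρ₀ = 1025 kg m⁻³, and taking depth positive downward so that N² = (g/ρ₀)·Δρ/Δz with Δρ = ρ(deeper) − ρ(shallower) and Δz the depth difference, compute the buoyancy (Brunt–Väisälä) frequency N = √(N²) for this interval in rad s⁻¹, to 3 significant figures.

0.0199 rad s⁻¹

Δρ = 1026.976 − 1025.065 = 1.911 kg m⁻³ over Δz = 161 − 115 = 46 m.
N² = (9.8/1025) × (1.911/46) = 3.9720 × 10⁻⁴ s⁻².
N = √(3.9720 × 10⁻⁴) = 0.019930 rad s⁻¹ ≈ 0.0199 rad s⁻¹.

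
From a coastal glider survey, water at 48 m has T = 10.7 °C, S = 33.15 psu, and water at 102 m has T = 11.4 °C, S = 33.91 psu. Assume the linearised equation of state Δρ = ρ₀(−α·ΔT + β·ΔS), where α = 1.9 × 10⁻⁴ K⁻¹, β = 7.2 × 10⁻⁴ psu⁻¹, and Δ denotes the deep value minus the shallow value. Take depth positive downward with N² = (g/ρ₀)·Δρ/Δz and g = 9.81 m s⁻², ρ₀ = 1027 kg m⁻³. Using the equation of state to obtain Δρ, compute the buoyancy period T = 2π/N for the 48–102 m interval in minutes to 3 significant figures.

ΔT = +0.7 K, ΔS = +0.76 psu (deep − shallow).
Δρ/ρ₀ = −αΔT + βΔS = -1.33 × 10⁻⁴ + 5.472 × 10⁻⁴ = 4.142 × 10⁻⁴, so Δρ ≈ 0.4254 kg m⁻³.
N² = (g/ρ₀)·Δρ/Δz = g·(Δρ/ρ₀)/Δz = 9.81 × 4.142 × 10⁻⁴ / 54 = 7.5246 × 10⁻⁵ s⁻².
N = √(7.5246 × 10⁻⁵) = 8.6744 × 10⁻³ rad s⁻¹ → T = 2π/N = 724.34 s = 12.072 min ≈ 12.1 min.

12.1 min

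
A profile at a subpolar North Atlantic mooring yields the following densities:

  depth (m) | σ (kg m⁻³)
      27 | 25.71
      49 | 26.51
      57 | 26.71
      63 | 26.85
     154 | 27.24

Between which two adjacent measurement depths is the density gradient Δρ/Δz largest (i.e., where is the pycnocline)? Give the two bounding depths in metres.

Compute the density gradient over each adjacent pair:
  27–49 m: Δρ/Δz = 0.80/22 = 0.036 kg m⁻⁴
  49–57 m: Δρ/Δz = 0.20/8 = 0.025 kg m⁻⁴
  57–63 m: Δρ/Δz = 0.14/6 = 0.023 kg m⁻⁴
  63–154 m: Δρ/Δz = 0.39/91 = 4.3 × 10⁻³ kg m⁻⁴
The largest gradient is in the 27–49 m interval — the pycnocline.

27–49 m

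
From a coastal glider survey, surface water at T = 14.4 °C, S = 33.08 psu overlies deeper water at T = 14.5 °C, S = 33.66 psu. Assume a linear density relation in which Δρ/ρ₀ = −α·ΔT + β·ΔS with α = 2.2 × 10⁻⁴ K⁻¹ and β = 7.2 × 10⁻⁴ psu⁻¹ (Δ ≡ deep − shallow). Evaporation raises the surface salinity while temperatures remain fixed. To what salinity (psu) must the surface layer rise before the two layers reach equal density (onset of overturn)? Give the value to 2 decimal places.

33.63 psu

Neutral buoyancy requires −α(T_deep − T_surf) + β(S_deep − S_surf′) = 0.
S_surf′ = S_deep − (α/β)·ΔT = 33.66 − (2.2 × 10⁻⁴/7.2 × 10⁻⁴)·(+0.1) = 33.6294 psu.
Increase required: 33.6294 − 33.08 = 0.5494 psu.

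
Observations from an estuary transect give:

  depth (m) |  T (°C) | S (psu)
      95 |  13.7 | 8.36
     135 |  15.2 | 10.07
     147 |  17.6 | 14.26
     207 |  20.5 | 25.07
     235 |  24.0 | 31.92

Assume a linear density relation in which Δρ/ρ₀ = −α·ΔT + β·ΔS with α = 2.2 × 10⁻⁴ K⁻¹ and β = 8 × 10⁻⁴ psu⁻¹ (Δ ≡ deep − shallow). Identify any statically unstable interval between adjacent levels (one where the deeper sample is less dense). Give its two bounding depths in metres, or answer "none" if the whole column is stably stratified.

none

Evaluate Δρ/ρ₀ = −αΔT + βΔS across each adjacent pair:
  95–135 m: −αΔT+βΔS = −(2.2 × 10⁻⁴)(+1.5)+(8 × 10⁻⁴)(+1.71) = 1.0 × 10⁻³ → stable
  135–147 m: −αΔT+βΔS = −(2.2 × 10⁻⁴)(+2.4)+(8 × 10⁻⁴)(+4.19) = 2.8 × 10⁻³ → stable
  147–207 m: −αΔT+βΔS = −(2.2 × 10⁻⁴)(+2.9)+(8 × 10⁻⁴)(+10.81) = 8.0 × 10⁻³ → stable
  207–235 m: −αΔT+βΔS = −(2.2 × 10⁻⁴)(+3.5)+(8 × 10⁻⁴)(+6.85) = 4.7 × 10⁻³ → stable
Every interval has Δρ > 0: the column is stably stratified throughout.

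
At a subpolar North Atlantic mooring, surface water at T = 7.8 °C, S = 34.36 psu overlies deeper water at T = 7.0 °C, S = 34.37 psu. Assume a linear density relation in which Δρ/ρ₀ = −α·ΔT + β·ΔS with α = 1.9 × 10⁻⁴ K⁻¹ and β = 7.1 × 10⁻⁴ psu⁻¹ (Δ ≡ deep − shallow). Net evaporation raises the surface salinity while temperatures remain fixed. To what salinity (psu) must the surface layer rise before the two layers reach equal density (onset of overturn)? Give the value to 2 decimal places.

34.58 psu

Neutral buoyancy requires −α(T_deep − T_surf) + β(S_deep − S_surf′) = 0.
S_surf′ = S_deep − (α/β)·ΔT = 34.37 − (1.9 × 10⁻⁴/7.1 × 10⁻⁴)·(-0.8) = 34.5841 psu.
Increase required: 34.5841 − 34.36 = 0.2241 psu.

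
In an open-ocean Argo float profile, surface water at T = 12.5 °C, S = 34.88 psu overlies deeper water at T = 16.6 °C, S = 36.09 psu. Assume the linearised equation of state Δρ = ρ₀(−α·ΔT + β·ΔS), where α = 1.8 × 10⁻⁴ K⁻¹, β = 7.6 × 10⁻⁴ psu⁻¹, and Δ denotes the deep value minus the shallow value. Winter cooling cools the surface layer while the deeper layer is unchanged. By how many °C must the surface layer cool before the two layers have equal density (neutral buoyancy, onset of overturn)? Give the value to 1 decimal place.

Neutral buoyancy requires Δρ = 0, i.e. −α(T_deep − T_surf′) + β(S_deep − S_surf) = 0.
T_surf′ = T_deep − (β/α)·ΔS = 16.6 − (7.6 × 10⁻⁴/1.8 × 10⁻⁴)·(+1.21) = 11.491 °C.
Cooling required: 12.5 − (11.491) = 1.009 °C.

1.0 °C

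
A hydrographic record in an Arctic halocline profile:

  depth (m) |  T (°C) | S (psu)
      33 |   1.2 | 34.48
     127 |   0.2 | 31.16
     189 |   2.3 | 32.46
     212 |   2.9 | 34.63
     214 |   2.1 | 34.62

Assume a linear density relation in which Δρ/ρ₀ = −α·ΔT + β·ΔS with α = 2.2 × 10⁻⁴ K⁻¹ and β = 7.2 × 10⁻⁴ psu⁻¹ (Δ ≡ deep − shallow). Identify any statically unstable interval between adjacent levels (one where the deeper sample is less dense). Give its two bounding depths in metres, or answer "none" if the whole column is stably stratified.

33–127 m

Evaluate Δρ/ρ₀ = −αΔT + βΔS across each adjacent pair:
  33–127 m: −αΔT+βΔS = −(2.2 × 10⁻⁴)(-1.0)+(7.2 × 10⁻⁴)(-3.32) = -2.2 × 10⁻³ → UNSTABLE
  127–189 m: −αΔT+βΔS = −(2.2 × 10⁻⁴)(+2.1)+(7.2 × 10⁻⁴)(+1.30) = 4.7 × 10⁻⁴ → stable
  189–212 m: −αΔT+βΔS = −(2.2 × 10⁻⁴)(+0.6)+(7.2 × 10⁻⁴)(+2.17) = 1.4 × 10⁻³ → stable
  212–214 m: −αΔT+βΔS = −(2.2 × 10⁻⁴)(-0.8)+(7.2 × 10⁻⁴)(-0.01) = 1.7 × 10⁻⁴ → stable
The 33–127 m interval has Δρ < 0: lighter water underlies denser water.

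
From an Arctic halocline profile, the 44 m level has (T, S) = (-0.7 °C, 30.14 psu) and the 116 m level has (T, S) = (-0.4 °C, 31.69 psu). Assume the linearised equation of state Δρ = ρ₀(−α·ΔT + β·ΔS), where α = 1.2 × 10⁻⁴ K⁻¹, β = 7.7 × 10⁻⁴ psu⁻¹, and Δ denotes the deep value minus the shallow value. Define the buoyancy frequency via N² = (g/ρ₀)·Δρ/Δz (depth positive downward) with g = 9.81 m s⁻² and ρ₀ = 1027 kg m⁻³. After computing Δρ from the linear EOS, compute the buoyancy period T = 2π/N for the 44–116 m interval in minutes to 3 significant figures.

ΔT = +0.3 K, ΔS = +1.55 psu (deep − shallow).
Δρ/ρ₀ = −αΔT + βΔS = -3.60 × 10⁻⁵ + 1.1935 × 10⁻³ = 1.1575 × 10⁻³, so Δρ ≈ 1.189 kg m⁻³.
N² = (g/ρ₀)·Δρ/Δz = g·(Δρ/ρ₀)/Δz = 9.81 × 1.1575 × 10⁻³ / 72 = 1.5771 × 10⁻⁴ s⁻².
N = √(1.5771 × 10⁻⁴) = 0.012558 rad s⁻¹ → T = 2π/N = 500.33 s = 8.3388 min ≈ 8.34 min.

8.34 min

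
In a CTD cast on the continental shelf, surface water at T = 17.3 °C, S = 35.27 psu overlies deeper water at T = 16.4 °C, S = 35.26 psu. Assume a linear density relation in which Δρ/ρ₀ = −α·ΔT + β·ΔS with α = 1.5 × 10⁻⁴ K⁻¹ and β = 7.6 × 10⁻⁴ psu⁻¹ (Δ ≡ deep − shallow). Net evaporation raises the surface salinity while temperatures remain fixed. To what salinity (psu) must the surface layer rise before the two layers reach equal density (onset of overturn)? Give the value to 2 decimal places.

Neutral buoyancy requires −α(T_deep − T_surf) + β(S_deep − S_surf′) = 0.
S_surf′ = S_deep − (α/β)·ΔT = 35.26 − (1.5 × 10⁻⁴/7.6 × 10⁻⁴)·(-0.9) = 35.4376 psu.
Increase required: 35.4376 − 35.27 = 0.1676 psu.

35.44 psu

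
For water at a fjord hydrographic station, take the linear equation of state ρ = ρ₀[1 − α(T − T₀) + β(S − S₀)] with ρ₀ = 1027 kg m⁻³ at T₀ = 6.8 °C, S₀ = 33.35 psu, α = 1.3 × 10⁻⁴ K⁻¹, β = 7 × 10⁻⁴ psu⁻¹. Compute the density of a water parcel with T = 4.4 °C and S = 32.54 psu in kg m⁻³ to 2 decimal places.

T − T₀ = -2.4 K, S − S₀ = -0.81 psu.
Bracket = 1 − α·(-2.4) + β·(-0.81) = 1 + (-2.55 × 10⁻⁴) = 0.9997450.
ρ = 1027 × 0.9997450 = 1026.74 kg m⁻³.

1026.74 kg m⁻³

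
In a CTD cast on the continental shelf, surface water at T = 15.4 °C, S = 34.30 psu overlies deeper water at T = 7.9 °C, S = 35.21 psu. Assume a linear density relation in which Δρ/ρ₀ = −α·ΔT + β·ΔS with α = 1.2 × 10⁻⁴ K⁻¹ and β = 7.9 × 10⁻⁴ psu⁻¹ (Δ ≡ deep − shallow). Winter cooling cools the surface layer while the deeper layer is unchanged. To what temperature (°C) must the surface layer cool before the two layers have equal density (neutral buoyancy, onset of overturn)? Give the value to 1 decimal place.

Neutral buoyancy requires Δρ = 0, i.e. −α(T_deep − T_surf′) + β(S_deep − S_surf) = 0.
T_surf′ = T_deep − (β/α)·ΔS = 7.9 − (7.9 × 10⁻⁴/1.2 × 10⁻⁴)·(+0.91) = 1.909 °C.
Cooling required: 15.4 − (1.909) = 13.491 °C.

1.9 °C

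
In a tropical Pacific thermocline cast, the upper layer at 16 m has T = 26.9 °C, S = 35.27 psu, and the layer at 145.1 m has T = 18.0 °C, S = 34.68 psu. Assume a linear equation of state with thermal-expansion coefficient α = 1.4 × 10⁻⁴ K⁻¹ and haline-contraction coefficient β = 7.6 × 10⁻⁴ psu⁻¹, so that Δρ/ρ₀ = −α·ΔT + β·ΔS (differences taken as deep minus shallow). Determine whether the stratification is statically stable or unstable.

ΔT = 18.0 − 26.9 = -8.9 K and ΔS = 34.68 − 35.27 = -0.59 psu (deep − shallow).
−αΔT = 1.246 × 10⁻³; βΔS = -4.484 × 10⁻⁴; sum Δρ/ρ₀ = 7.976 × 10⁻⁴.
Δρ/ρ₀ > 0, so Δρ > 0: deeper water is denser → statically stable.

stable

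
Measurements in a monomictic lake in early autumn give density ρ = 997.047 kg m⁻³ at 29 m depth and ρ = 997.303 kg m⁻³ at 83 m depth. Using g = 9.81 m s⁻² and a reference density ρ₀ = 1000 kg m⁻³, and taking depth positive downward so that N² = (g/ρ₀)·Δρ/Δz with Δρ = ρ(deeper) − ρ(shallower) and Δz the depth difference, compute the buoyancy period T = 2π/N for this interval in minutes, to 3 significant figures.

15.4 min

Δρ = 997.303 − 997.047 = 0.256 kg m⁻³ over Δz = 83 − 29 = 54 m.
N² = (9.81/1000) × (0.256/54) = 4.6507 × 10⁻⁵ s⁻².
N = √(4.6507 × 10⁻⁵) = 6.8196 × 10⁻³ rad s⁻¹, so T = 2π/N = 921.34 s = 15.356 min ≈ 15.4 min.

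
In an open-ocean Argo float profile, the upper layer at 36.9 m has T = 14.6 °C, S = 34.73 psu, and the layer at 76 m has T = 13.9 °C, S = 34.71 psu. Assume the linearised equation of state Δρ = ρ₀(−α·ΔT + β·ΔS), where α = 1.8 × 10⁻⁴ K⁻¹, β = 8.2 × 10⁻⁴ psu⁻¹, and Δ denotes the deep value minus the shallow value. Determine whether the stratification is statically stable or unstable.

ΔT = 13.9 − 14.6 = -0.7 K and ΔS = 34.71 − 34.73 = -0.02 psu (deep − shallow).
−αΔT = 1.26 × 10⁻⁴; βΔS = -1.64 × 10⁻⁵; sum Δρ/ρ₀ = 1.096 × 10⁻⁴.
Δρ/ρ₀ > 0, so Δρ > 0: deeper water is denser → statically stable.

stable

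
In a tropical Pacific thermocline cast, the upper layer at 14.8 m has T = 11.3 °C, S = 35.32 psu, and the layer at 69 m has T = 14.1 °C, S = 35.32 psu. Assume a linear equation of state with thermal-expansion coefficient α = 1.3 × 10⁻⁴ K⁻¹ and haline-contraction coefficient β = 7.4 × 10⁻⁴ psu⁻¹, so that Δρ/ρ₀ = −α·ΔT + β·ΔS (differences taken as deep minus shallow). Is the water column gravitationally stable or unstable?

ΔT = 14.1 − 11.3 = +2.8 K and ΔS = 35.32 − 35.32 = +0.00 psu (deep − shallow).
−αΔT = -3.64 × 10⁻⁴; βΔS = 0; sum Δρ/ρ₀ = -3.64 × 10⁻⁴.
Δρ/ρ₀ < 0, so Δρ < 0: deeper water is lighter → statically unstable; the column would overturn.

unstable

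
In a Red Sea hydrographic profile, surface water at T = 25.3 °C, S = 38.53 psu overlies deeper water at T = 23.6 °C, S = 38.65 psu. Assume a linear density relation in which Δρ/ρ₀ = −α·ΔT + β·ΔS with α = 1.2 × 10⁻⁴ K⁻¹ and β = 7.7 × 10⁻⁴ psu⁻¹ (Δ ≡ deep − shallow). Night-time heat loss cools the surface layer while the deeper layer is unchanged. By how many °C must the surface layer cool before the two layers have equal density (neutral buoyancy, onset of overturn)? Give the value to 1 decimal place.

Neutral buoyancy requires Δρ = 0, i.e. −α(T_deep − T_surf′) + β(S_deep − S_surf) = 0.
T_surf′ = T_deep − (β/α)·ΔS = 23.6 − (7.7 × 10⁻⁴/1.2 × 10⁻⁴)·(+0.12) = 22.830 °C.
Cooling required: 25.3 − (22.830) = 2.470 °C.

2.5 °C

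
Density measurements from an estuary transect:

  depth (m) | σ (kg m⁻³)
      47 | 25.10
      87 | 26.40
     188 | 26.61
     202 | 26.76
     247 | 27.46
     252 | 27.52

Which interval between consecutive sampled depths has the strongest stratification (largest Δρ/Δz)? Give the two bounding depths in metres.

Compute the density gradient over each adjacent pair:
  47–87 m: Δρ/Δz = 1.30/40 = 0.033 kg m⁻⁴
  87–188 m: Δρ/Δz = 0.21/101 = 2.1 × 10⁻³ kg m⁻⁴
  188–202 m: Δρ/Δz = 0.15/14 = 0.011 kg m⁻⁴
  202–247 m: Δρ/Δz = 0.70/45 = 0.016 kg m⁻⁴
  247–252 m: Δρ/Δz = 0.06/5 = 0.012 kg m⁻⁴
The largest gradient is in the 47–87 m interval — the pycnocline.

47–87 m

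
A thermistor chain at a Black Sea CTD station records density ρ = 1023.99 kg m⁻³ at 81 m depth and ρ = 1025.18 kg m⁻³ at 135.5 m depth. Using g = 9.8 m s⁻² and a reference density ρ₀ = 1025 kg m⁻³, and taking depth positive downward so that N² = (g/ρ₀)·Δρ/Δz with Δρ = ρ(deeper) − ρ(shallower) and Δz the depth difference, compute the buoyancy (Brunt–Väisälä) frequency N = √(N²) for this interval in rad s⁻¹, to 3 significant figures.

0.0144 rad s⁻¹

Δρ = 1025.18 − 1023.99 = 1.19 kg m⁻³ over Δz = 135.5 − 81 = 54.5 m.
N² = (9.8/1025) × (1.19/54.5) = 2.0876 × 10⁻⁴ s⁻².
N = √(2.0876 × 10⁻⁴) = 0.014449 rad s⁻¹ ≈ 0.0144 rad s⁻¹.
Since Δρ > 0 the layer is stably stratified.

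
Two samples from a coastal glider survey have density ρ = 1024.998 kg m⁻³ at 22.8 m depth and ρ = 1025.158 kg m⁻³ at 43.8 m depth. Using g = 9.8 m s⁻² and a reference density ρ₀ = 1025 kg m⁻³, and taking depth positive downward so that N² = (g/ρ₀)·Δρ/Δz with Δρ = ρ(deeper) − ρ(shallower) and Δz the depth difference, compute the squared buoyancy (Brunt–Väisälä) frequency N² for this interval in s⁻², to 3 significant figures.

Δρ = 1025.158 − 1024.998 = 0.160 kg m⁻³ over Δz = 43.8 − 22.8 = 21 m.
N² = (9.8/1025) × (0.160/21) = 7.2846 × 10⁻⁵ s⁻² ≈ 7.28 × 10⁻⁵ s⁻².

7.28 × 10⁻⁵ s⁻²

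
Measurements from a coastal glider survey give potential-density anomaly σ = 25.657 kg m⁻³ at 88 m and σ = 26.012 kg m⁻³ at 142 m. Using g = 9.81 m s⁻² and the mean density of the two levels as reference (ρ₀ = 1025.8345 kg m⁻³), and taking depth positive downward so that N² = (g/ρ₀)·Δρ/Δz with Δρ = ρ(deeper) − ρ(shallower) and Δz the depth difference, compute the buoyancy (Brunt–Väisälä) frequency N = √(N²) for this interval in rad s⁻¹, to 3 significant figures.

7.93 × 10⁻³ rad s⁻¹

Δρ = 1026.012 − 1025.657 = 0.355 kg m⁻³ over Δz = 142 − 88 = 54 m.
N² = (9.81/1025.8345) × (0.355/54) = 6.2868 × 10⁻⁵ s⁻².
N = √(6.2868 × 10⁻⁵) = 7.9289 × 10⁻³ rad s⁻¹ ≈ 7.93 × 10⁻³ rad s⁻¹.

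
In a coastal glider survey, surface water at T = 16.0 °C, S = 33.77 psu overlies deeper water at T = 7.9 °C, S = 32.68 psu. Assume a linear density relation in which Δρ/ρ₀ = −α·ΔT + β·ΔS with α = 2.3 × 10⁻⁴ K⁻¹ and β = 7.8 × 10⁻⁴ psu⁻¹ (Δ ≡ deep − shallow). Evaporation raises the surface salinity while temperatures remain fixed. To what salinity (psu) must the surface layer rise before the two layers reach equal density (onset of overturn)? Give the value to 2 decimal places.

35.07 psu

Neutral buoyancy requires −α(T_deep − T_surf) + β(S_deep − S_surf′) = 0.
S_surf′ = S_deep − (α/β)·ΔT = 32.68 − (2.3 × 10⁻⁴/7.8 × 10⁻⁴)·(-8.1) = 35.0685 psu.
Increase required: 35.0685 − 33.77 = 1.2985 psu.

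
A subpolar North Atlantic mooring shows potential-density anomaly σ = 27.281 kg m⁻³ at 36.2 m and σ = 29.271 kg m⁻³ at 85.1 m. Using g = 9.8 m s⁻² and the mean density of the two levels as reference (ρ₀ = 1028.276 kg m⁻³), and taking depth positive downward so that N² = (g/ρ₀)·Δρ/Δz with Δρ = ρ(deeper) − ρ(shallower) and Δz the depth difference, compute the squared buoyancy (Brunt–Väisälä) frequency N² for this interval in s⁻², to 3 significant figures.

3.88 × 10⁻⁴ s⁻²

Δρ = 1029.271 − 1027.281 = 1.990 kg m⁻³ over Δz = 85.1 − 36.2 = 48.9 m.
N² = (9.8/1028.276) × (1.990/48.9) = 3.8785 × 10⁻⁴ s⁻² ≈ 3.88 × 10⁻⁴ s⁻².
A positive N² confirms static stability across the interval.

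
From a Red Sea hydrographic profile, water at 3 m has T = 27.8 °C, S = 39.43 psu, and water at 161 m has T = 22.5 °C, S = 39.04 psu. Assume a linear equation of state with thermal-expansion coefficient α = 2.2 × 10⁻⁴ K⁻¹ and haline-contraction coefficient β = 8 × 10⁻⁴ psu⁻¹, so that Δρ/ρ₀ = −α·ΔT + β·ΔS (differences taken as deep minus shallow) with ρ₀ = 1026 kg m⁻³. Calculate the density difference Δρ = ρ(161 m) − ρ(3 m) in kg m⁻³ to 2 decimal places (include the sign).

ΔT = -5.3 K, ΔS = -0.39 psu (deep − shallow).
Δρ/ρ₀ = −(2.2 × 10⁻⁴)(-5.3) + (8 × 10⁻⁴)(-0.39) = 8.54 × 10⁻⁴.
Δρ = 1026 × (8.54 × 10⁻⁴) = +0.88 kg m⁻³.
Positive Δρ: denser below, stable.

+0.88 kg m⁻³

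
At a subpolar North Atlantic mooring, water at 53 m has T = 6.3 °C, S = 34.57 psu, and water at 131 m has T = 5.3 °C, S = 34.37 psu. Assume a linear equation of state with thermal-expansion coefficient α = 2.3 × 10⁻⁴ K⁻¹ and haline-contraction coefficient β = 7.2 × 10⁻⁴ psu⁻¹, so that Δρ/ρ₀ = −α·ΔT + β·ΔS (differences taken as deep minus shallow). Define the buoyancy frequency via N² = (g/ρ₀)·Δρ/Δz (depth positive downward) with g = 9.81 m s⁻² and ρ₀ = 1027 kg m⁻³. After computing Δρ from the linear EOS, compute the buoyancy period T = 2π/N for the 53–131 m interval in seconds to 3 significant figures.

1.91 × 10³ s

ΔT = -1.0 K, ΔS = -0.20 psu (deep − shallow).
Δρ/ρ₀ = −αΔT + βΔS = 2.30 × 10⁻⁴ − 1.44 × 10⁻⁴ = 8.60 × 10⁻⁵, so Δρ ≈ 0.08832 kg m⁻³.
N² = (g/ρ₀)·Δρ/Δz = g·(Δρ/ρ₀)/Δz = 9.81 × 8.60 × 10⁻⁵ / 78 = 1.0816 × 10⁻⁵ s⁻².
N = √(1.0816 × 10⁻⁵) = 3.2888 × 10⁻³ rad s⁻¹ → T = 2π/N = 1.9105 × 10³ s ≈ 1.91 × 10³ s.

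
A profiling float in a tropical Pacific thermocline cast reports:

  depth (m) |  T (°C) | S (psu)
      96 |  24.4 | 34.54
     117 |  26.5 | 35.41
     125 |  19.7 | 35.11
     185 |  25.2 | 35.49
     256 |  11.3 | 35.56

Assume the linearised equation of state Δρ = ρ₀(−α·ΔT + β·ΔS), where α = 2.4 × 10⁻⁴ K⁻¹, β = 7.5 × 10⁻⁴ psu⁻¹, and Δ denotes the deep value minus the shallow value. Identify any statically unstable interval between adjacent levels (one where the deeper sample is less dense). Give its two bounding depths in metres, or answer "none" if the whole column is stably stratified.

125–185 m

Evaluate Δρ/ρ₀ = −αΔT + βΔS across each adjacent pair:
  96–117 m: −αΔT+βΔS = −(2.4 × 10⁻⁴)(+2.1)+(7.5 × 10⁻⁴)(+0.87) = 1.5 × 10⁻⁴ → stable
  117–125 m: −αΔT+βΔS = −(2.4 × 10⁻⁴)(-6.8)+(7.5 × 10⁻⁴)(-0.30) = 1.4 × 10⁻³ → stable
  125–185 m: −αΔT+βΔS = −(2.4 × 10⁻⁴)(+5.5)+(7.5 × 10⁻⁴)(+0.38) = -1.0 × 10⁻³ → UNSTABLE
  185–256 m: −αΔT+βΔS = −(2.4 × 10⁻⁴)(-13.9)+(7.5 × 10⁻⁴)(+0.07) = 3.4 × 10⁻³ → stable
The 125–185 m interval has Δρ < 0: lighter water underlies denser water.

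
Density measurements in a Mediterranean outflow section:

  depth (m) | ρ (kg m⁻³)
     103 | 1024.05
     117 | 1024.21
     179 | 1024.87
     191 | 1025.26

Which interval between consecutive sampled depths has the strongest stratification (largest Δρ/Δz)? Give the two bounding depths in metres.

179–191 m

Compute the density gradient over each adjacent pair:
  103–117 m: Δρ/Δz = 0.16/14 = 0.011 kg m⁻⁴
  117–179 m: Δρ/Δz = 0.66/62 = 0.011 kg m⁻⁴
  179–191 m: Δρ/Δz = 0.39/12 = 0.033 kg m⁻⁴
The largest gradient is in the 179–191 m interval — the pycnocline.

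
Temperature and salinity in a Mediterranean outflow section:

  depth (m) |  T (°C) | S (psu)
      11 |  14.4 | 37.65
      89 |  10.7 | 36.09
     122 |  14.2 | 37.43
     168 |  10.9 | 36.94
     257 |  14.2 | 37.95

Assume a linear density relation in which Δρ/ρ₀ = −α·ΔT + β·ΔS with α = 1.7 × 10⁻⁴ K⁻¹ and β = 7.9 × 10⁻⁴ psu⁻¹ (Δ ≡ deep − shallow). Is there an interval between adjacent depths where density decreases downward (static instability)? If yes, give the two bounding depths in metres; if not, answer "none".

Evaluate Δρ/ρ₀ = −αΔT + βΔS across each adjacent pair:
  11–89 m: −αΔT+βΔS = −(1.7 × 10⁻⁴)(-3.7)+(7.9 × 10⁻⁴)(-1.56) = -6.0 × 10⁻⁴ → UNSTABLE
  89–122 m: −αΔT+βΔS = −(1.7 × 10⁻⁴)(+3.5)+(7.9 × 10⁻⁴)(+1.34) = 4.6 × 10⁻⁴ → stable
  122–168 m: −αΔT+βΔS = −(1.7 × 10⁻⁴)(-3.3)+(7.9 × 10⁻⁴)(-0.49) = 1.7 × 10⁻⁴ → stable
  168–257 m: −αΔT+βΔS = −(1.7 × 10⁻⁴)(+3.3)+(7.9 × 10⁻⁴)(+1.01) = 2.4 × 10⁻⁴ → stable
The 11–89 m interval has Δρ < 0: lighter water underlies denser water.

11–89 m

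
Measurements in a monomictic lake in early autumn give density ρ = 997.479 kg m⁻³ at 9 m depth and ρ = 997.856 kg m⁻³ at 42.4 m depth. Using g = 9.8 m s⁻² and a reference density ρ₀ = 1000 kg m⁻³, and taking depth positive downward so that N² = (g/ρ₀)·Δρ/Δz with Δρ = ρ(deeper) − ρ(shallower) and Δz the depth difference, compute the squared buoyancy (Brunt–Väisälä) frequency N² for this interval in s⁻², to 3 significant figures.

1.11 × 10⁻⁴ s⁻²

Δρ = 997.856 − 997.479 = 0.377 kg m⁻³ over Δz = 42.4 − 9 = 33.4 m.
N² = (9.8/1000) × (0.377/33.4) = 1.1062 × 10⁻⁴ s⁻² ≈ 1.11 × 10⁻⁴ s⁻².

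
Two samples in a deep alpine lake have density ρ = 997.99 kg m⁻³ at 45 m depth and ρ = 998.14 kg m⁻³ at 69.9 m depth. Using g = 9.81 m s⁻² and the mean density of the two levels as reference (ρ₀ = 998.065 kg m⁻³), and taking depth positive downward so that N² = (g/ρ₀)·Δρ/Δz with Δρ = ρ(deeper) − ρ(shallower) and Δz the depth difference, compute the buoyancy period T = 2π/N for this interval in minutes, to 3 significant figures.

Δρ = 998.14 − 997.99 = 0.15 kg m⁻³ over Δz = 69.9 − 45 = 24.9 m.
N² = (9.81/998.065) × (0.15/24.9) = 5.9211 × 10⁻⁵ s⁻².
N = √(5.9211 × 10⁻⁵) = 7.6949 × 10⁻³ rad s⁻¹, so T = 2π/N = 816.54 s = 13.609 min ≈ 13.6 min.

13.6 min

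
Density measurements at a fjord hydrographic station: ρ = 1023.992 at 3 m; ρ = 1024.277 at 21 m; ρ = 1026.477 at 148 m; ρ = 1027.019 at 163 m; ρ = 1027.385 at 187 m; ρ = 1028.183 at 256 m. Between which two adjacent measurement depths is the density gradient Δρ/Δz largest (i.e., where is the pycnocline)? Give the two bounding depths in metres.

Compute the density gradient over each adjacent pair:
  3–21 m: Δρ/Δz = 0.285/18 = 0.016 kg m⁻⁴
  21–148 m: Δρ/Δz = 2.200/127 = 0.017 kg m⁻⁴
  148–163 m: Δρ/Δz = 0.542/15 = 0.036 kg m⁻⁴
  163–187 m: Δρ/Δz = 0.366/24 = 0.015 kg m⁻⁴
  187–256 m: Δρ/Δz = 0.798/69 = 0.012 kg m⁻⁴
The largest gradient is in the 148–163 m interval — the pycnocline.

148–163 m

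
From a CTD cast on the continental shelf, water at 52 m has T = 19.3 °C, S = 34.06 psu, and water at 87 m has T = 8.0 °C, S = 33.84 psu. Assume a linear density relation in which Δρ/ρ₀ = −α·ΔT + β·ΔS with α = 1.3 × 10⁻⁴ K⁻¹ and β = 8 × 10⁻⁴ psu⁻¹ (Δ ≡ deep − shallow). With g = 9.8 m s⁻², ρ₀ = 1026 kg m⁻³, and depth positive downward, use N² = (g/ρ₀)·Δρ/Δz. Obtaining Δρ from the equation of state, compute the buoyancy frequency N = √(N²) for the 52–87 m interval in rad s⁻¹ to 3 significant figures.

ΔT = -11.3 K, ΔS = -0.22 psu (deep − shallow).
Δρ/ρ₀ = −αΔT + βΔS = 1.469 × 10⁻³ − 1.76 × 10⁻⁴ = 1.293 × 10⁻³, so Δρ ≈ 1.327 kg m⁻³.
N² = (g/ρ₀)·Δρ/Δz = g·(Δρ/ρ₀)/Δz = 9.8 × 1.293 × 10⁻³ / 35 = 3.6204 × 10⁻⁴ s⁻².
N = √(3.6204 × 10⁻⁴) = 0.019027 rad s⁻¹ ≈ 0.0190 rad s⁻¹.

0.0190 rad s⁻¹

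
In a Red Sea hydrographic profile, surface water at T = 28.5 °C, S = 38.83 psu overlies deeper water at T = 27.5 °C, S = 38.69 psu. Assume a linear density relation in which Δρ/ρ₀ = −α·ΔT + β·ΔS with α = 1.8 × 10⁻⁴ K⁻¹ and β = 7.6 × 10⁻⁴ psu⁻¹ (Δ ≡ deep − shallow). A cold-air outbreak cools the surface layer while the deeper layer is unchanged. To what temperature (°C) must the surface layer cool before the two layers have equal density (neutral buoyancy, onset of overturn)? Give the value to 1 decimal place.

28.1 °C

Neutral buoyancy requires Δρ = 0, i.e. −α(T_deep − T_surf′) + β(S_deep − S_surf) = 0.
T_surf′ = T_deep − (β/α)·ΔS = 27.5 − (7.6 × 10⁻⁴/1.8 × 10⁻⁴)·(-0.14) = 28.091 °C.
Cooling required: 28.5 − (28.091) = 0.409 °C.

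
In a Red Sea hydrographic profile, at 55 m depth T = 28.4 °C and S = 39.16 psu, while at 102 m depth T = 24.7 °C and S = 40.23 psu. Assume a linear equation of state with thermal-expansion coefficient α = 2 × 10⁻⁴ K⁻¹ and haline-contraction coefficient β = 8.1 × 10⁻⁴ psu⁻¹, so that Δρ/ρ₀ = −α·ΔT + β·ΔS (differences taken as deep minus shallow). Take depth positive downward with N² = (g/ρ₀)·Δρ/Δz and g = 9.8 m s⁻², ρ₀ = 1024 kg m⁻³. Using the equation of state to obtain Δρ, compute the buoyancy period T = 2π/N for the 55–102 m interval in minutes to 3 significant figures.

5.72 min

ΔT = -3.7 K, ΔS = +1.07 psu (deep − shallow).
Δρ/ρ₀ = −αΔT + βΔS = 7.40 × 10⁻⁴ + 8.667 × 10⁻⁴ = 1.6067 × 10⁻³, so Δρ ≈ 1.645 kg m⁻³.
N² = (g/ρ₀)·Δρ/Δz = g·(Δρ/ρ₀)/Δz = 9.8 × 1.6067 × 10⁻³ / 47 = 3.3501 × 10⁻⁴ s⁻².
N = √(3.3501 × 10⁻⁴) = 0.018303 rad s⁻¹ → T = 2π/N = 343.29 s = 5.7215 min ≈ 5.72 min.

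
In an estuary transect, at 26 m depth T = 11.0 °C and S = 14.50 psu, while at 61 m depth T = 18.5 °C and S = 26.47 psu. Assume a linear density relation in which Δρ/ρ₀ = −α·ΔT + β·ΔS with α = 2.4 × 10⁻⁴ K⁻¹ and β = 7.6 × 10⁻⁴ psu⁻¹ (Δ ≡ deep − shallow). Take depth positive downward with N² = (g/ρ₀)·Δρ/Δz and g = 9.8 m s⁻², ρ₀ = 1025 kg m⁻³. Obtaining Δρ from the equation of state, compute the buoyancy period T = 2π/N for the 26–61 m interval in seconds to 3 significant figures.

139 s

ΔT = +7.5 K, ΔS = +11.97 psu (deep − shallow).
Δρ/ρ₀ = −αΔT + βΔS = -1.80 × 10⁻³ + 9.0972 × 10⁻³ = 7.2972 × 10⁻³, so Δρ ≈ 7.480 kg m⁻³.
N² = (g/ρ₀)·Δρ/Δz = g·(Δρ/ρ₀)/Δz = 9.8 × 7.2972 × 10⁻³ / 35 = 2.0432 × 10⁻³ s⁻².
N = √(2.0432 × 10⁻³) = 0.045202 rad s⁻¹ → T = 2π/N = 139.00 s ≈ 139 s.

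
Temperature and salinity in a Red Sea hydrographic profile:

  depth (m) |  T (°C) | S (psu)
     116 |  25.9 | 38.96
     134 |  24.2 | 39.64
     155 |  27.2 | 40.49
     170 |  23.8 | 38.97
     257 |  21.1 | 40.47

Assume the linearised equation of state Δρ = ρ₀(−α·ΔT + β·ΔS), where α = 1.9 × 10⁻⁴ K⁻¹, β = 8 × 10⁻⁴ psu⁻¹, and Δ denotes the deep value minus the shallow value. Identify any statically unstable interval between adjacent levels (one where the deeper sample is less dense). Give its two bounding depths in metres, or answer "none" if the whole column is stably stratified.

155–170 m

Evaluate Δρ/ρ₀ = −αΔT + βΔS across each adjacent pair:
  116–134 m: −αΔT+βΔS = −(1.9 × 10⁻⁴)(-1.7)+(8 × 10⁻⁴)(+0.68) = 8.7 × 10⁻⁴ → stable
  134–155 m: −αΔT+βΔS = −(1.9 × 10⁻⁴)(+3.0)+(8 × 10⁻⁴)(+0.85) = 1.1 × 10⁻⁴ → stable
  155–170 m: −αΔT+βΔS = −(1.9 × 10⁻⁴)(-3.4)+(8 × 10⁻⁴)(-1.52) = -5.7 × 10⁻⁴ → UNSTABLE
  170–257 m: −αΔT+βΔS = −(1.9 × 10⁻⁴)(-2.7)+(8 × 10⁻⁴)(+1.50) = 1.7 × 10⁻³ → stable
The 155–170 m interval has Δρ < 0: lighter water underlies denser water.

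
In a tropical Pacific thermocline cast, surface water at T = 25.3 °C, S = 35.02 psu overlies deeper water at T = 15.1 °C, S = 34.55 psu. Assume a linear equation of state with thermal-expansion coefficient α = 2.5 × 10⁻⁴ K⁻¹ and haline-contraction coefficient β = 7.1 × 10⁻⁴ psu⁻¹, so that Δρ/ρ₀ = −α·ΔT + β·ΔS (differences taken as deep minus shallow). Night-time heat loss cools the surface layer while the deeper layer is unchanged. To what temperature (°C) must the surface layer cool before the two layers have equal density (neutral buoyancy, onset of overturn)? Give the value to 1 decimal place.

Neutral buoyancy requires Δρ = 0, i.e. −α(T_deep − T_surf′) + β(S_deep − S_surf) = 0.
T_surf′ = T_deep − (β/α)·ΔS = 15.1 − (7.1 × 10⁻⁴/2.5 × 10⁻⁴)·(-0.47) = 16.435 °C.
Cooling required: 25.3 − (16.435) = 8.865 °C.

16.4 °C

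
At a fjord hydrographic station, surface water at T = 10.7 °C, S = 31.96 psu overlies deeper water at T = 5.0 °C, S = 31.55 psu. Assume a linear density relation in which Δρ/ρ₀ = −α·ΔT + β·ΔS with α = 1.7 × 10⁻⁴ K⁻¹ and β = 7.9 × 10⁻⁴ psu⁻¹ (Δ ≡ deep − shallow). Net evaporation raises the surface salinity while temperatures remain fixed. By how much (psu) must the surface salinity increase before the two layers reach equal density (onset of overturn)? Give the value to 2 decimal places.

Neutral buoyancy requires −α(T_deep − T_surf) + β(S_deep − S_surf′) = 0.
S_surf′ = S_deep − (α/β)·ΔT = 31.55 − (1.7 × 10⁻⁴/7.9 × 10⁻⁴)·(-5.7) = 32.7766 psu.
Increase required: 32.7766 − 31.96 = 0.8166 psu.

0.82 psu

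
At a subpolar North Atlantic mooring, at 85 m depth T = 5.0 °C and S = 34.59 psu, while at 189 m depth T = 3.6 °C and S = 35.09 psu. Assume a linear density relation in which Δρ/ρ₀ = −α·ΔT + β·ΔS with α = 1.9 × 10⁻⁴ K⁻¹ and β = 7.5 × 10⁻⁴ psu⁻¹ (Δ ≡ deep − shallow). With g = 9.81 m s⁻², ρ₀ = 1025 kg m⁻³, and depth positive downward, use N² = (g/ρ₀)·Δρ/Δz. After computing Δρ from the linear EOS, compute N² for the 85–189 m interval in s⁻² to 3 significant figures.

6.05 × 10⁻⁵ s⁻²

ΔT = -1.4 K, ΔS = +0.50 psu (deep − shallow).
Δρ/ρ₀ = −αΔT + βΔS = 2.66 × 10⁻⁴ + 3.75 × 10⁻⁴ = 6.41 × 10⁻⁴, so Δρ ≈ 0.6570 kg m⁻³.
N² = (g/ρ₀)·Δρ/Δz = g·(Δρ/ρ₀)/Δz = 9.81 × 6.41 × 10⁻⁴ / 104 = 6.0464 × 10⁻⁵ s⁻² ≈ 6.05 × 10⁻⁵ s⁻².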